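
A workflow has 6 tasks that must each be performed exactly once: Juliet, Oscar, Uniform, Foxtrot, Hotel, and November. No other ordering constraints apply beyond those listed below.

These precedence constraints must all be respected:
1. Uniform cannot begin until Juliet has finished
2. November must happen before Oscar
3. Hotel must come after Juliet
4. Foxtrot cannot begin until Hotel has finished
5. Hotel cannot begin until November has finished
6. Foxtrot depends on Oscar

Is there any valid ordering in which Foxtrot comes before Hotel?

Following Hotel → Foxtrot, Hotel must precede Foxtrot in every valid ordering.
So no valid ordering can have Foxtrot before Hotel.

No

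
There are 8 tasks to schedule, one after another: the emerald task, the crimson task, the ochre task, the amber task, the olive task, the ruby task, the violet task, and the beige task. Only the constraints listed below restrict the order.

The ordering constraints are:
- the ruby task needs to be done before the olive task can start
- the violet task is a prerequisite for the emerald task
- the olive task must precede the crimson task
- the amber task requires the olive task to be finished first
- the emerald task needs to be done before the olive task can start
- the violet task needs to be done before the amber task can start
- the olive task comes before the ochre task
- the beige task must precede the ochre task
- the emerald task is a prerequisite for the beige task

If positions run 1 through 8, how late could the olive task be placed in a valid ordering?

Following every chain forward from the olive task, the tasks that must come later are the crimson task, the ochre task, the amber task — 3 of them.
With 3 mandatory successors out of 8 tasks total, the latest slot for the olive task is 8−3 = 5, and it's reachable by doing all non-successors before the olive task.

5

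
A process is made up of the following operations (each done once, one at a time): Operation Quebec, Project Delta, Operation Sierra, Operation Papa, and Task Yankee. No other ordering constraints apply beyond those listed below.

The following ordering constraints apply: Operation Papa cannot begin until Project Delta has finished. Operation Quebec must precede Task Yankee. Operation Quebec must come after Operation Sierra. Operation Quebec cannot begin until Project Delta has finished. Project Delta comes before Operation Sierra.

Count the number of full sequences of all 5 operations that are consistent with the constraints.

4

Only Project Delta has no prerequisites, so it must go first.
Systematically extending each partial ordering one operation at a time and counting, there are 4 complete orderings.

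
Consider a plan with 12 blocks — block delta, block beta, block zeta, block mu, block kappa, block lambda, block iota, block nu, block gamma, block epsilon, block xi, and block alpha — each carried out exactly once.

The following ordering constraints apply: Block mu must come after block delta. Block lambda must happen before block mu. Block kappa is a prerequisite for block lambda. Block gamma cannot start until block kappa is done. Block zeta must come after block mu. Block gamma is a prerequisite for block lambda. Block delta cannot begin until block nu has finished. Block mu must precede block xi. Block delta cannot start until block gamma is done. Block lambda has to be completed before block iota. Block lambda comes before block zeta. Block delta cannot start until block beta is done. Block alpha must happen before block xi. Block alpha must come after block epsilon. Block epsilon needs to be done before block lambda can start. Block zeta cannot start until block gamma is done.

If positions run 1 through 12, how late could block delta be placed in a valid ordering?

Following every chain forward from block delta, the blocks that must come later are block zeta, block mu, block xi — 3 of them.
So at least 3 blocks follow block delta, putting block delta no later than position 9. That position is achievable by scheduling everything else first.

9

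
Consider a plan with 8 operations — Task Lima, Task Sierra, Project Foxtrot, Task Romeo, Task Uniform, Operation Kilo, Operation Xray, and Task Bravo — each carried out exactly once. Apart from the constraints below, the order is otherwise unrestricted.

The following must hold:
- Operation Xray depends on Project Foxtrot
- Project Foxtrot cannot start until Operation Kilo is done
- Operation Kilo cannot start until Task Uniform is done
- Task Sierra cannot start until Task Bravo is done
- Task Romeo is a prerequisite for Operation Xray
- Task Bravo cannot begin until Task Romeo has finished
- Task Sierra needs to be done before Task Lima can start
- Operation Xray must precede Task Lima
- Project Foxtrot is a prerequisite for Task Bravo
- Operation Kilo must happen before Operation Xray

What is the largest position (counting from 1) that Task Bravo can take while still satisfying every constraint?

6

The operations that are forced after Task Bravo, directly or by a chain of constraints, are Task Lima, Task Sierra. That's 2 operations.
So at least 2 operations follow Task Bravo, putting Task Bravo no later than position 6. That position is achievable by scheduling everything else first.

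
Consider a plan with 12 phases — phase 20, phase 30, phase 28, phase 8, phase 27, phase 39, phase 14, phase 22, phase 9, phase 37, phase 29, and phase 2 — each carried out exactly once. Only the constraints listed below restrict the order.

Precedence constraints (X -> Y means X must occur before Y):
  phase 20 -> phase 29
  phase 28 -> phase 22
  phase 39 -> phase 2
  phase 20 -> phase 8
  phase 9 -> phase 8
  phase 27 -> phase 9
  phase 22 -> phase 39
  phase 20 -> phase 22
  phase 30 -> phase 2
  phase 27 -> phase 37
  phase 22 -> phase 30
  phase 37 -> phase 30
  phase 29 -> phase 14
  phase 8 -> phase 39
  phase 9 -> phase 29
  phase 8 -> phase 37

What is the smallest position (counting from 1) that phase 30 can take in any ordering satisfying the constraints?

8

Working backwards through the constraints from phase 30, its full set of required predecessors is phase 20, phase 28, phase 8, phase 27, phase 22, phase 9, phase 37 — 7 of them.
With 7 mandatory predecessors, the earliest phase 30 can sit is position 7+1 = 8, and placing just those 7 first achieves it.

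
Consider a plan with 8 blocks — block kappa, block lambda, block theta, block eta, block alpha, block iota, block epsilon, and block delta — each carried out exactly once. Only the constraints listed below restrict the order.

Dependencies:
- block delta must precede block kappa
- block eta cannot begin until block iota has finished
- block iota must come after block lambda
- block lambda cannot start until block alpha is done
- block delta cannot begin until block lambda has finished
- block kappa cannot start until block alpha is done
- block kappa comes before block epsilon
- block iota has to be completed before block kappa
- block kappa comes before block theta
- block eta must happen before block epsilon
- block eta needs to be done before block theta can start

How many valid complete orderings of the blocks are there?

10

Only block alpha has no prerequisites, so it must go first.
Counting all ways to extend the partial order to a total order gives 10.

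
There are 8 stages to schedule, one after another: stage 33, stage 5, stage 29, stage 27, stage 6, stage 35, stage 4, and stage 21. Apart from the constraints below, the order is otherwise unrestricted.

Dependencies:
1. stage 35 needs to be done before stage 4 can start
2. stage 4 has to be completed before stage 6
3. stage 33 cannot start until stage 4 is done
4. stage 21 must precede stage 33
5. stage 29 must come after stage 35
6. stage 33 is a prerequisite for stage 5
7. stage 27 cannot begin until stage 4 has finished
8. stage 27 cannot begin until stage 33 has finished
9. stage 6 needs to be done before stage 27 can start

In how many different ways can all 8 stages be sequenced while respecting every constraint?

114

2 stages have no prerequisites (stage 35, stage 21), so any of them could come first.
Systematically extending each partial ordering one stage at a time and counting, there are 114 complete orderings.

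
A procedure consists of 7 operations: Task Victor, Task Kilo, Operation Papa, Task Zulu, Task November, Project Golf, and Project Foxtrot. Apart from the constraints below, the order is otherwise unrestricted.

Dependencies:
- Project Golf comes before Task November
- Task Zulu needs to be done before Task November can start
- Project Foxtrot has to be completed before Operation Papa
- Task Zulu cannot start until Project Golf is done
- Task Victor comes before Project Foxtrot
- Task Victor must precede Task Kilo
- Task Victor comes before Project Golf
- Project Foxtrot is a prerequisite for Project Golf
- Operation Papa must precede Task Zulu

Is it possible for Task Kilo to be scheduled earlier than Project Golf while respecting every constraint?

No chain of constraints runs from Project Golf to Task Kilo, so Project Golf is not required to come first.
That means at least one valid schedule has Task Kilo before Project Golf.

Yes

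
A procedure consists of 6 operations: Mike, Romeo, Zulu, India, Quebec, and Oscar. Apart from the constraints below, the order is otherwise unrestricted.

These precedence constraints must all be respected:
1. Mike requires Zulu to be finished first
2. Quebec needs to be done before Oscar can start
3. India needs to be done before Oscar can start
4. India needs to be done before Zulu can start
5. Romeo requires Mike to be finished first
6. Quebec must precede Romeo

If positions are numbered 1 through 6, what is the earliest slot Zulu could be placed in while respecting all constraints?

2

The only operation forced before Zulu (directly or transitively) is India.
So at minimum 1 operation comes before Zulu, putting Zulu no earlier than position 2. That position is achievable by scheduling exactly that predecessor first.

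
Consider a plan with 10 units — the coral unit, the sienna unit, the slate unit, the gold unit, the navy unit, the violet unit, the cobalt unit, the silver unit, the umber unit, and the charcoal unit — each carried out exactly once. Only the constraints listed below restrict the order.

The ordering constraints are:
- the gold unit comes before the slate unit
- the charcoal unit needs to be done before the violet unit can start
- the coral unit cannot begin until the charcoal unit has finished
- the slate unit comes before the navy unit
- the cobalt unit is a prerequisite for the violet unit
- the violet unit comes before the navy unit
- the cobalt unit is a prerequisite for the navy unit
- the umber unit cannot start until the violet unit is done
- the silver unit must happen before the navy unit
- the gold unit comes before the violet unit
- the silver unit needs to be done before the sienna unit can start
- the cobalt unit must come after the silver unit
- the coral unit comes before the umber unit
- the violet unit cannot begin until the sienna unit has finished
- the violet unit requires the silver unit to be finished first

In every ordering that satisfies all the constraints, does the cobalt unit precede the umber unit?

Yes

Chaining the stated constraints: the cobalt unit → the violet unit → the umber unit.
So the cobalt unit must precede the umber unit in any valid ordering.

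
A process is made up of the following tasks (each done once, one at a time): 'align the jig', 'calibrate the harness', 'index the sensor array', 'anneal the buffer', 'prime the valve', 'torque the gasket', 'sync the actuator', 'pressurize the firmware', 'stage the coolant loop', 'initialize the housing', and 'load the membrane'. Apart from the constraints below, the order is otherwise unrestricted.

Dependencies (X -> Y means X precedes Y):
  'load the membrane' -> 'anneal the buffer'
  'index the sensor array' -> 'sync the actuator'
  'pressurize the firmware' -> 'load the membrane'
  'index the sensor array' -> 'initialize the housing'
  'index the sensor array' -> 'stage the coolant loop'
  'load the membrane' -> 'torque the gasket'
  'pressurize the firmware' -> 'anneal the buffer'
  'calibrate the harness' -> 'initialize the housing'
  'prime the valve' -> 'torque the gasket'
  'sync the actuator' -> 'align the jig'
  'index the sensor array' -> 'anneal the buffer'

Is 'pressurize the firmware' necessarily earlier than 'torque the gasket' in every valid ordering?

Chaining the stated constraints: 'pressurize the firmware' → 'load the membrane' → 'torque the gasket'.
So 'pressurize the firmware' must precede 'torque the gasket' in any valid ordering.

Yes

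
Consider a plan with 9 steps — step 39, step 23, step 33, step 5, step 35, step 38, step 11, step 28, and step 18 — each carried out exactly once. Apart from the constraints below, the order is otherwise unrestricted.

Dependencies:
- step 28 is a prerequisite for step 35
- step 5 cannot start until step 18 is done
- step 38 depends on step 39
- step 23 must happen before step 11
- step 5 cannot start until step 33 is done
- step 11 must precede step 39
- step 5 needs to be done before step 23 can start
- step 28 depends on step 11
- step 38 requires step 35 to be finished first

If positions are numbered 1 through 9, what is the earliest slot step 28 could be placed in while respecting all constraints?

6

Every step that must precede step 28 has to come before it. Tracing all chains that end at step 28, those steps are: step 23, step 33, step 5, step 11, step 18 — 5 in total.
With 5 mandatory predecessors, the earliest step 28 can sit is position 5+1 = 6, and placing just those 5 first achieves it.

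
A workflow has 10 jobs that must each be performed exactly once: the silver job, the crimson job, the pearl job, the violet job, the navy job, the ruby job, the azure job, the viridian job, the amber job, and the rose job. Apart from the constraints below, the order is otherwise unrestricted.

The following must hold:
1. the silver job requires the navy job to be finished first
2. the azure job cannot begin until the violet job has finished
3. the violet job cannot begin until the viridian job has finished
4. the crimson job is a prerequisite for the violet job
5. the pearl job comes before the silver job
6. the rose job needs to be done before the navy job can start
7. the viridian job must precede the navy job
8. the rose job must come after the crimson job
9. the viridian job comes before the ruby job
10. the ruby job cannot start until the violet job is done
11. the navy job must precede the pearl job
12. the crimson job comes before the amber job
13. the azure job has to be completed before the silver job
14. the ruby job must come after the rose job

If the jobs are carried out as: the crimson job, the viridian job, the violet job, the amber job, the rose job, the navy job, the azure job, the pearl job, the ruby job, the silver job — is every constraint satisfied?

Yes

Checking each listed constraint against this order: for instance, the viridian job is in position 2 and the ruby job in position 9, so that constraint holds — and the remaining constraints check out the same way.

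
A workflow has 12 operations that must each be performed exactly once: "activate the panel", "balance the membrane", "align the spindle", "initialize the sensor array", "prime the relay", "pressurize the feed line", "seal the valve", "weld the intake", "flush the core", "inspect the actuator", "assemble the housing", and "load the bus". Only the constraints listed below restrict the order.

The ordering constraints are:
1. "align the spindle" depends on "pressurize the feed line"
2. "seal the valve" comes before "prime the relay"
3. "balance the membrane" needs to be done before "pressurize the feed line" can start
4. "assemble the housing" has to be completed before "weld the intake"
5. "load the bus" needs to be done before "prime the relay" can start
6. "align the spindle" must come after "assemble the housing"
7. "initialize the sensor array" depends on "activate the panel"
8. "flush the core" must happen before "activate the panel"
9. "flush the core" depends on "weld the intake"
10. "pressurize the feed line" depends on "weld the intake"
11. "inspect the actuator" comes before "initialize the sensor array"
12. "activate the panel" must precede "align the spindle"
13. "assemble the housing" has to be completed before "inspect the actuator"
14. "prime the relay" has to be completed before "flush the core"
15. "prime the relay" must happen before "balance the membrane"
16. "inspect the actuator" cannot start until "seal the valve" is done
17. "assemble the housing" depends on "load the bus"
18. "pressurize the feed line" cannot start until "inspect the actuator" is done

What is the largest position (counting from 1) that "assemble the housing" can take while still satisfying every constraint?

5

The operations that are forced after "assemble the housing", directly or by a chain of constraints, are "activate the panel", "align the spindle", "initialize the sensor array", "pressurize the feed line", "weld the intake", "flush the core", "inspect the actuator". That's 7 operations.
So at least 7 operations follow "assemble the housing", putting "assemble the housing" no later than position 5. That position is achievable by scheduling everything else first.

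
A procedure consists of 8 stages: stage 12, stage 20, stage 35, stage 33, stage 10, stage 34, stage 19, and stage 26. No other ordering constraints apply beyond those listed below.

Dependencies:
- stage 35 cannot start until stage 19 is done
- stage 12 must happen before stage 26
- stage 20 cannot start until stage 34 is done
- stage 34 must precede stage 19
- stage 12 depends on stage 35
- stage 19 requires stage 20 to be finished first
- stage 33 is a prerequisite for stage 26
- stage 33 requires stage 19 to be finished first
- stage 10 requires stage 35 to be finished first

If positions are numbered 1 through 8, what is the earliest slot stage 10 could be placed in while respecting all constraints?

Every stage that must precede stage 10 has to come before it. Tracing all chains that end at stage 10, those stages are: stage 20, stage 35, stage 34, stage 19 — 4 in total.
So at minimum 4 stages come before stage 10, putting stage 10 no earlier than position 5. That position is achievable by scheduling exactly those predecessors first.

5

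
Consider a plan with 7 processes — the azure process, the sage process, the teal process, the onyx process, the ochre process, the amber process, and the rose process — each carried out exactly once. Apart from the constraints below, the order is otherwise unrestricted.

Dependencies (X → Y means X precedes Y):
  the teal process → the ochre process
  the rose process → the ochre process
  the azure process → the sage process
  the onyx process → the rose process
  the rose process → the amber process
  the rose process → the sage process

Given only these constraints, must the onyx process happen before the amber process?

Yes

There is a constraint chain the onyx process → the rose process → the amber process.
Hence the onyx process necessarily comes before the amber process.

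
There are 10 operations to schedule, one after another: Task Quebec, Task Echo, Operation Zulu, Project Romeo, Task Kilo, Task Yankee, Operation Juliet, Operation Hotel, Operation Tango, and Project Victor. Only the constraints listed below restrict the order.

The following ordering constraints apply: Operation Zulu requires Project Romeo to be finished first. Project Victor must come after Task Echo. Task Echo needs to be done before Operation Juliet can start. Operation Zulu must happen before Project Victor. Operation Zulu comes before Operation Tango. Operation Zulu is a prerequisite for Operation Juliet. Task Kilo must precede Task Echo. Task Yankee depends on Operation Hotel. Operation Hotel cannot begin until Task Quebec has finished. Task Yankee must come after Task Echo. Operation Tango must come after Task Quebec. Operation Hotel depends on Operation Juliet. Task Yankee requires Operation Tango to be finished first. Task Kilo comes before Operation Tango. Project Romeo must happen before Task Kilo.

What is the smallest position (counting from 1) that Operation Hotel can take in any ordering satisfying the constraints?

7

The operations that are forced before Operation Hotel, directly or transitively, are Task Quebec, Task Echo, Operation Zulu, Project Romeo, Task Kilo, Operation Juliet. That's 6 operations.
With 6 mandatory predecessors, the earliest Operation Hotel can sit is position 6+1 = 7, and placing just those 6 first achieves it.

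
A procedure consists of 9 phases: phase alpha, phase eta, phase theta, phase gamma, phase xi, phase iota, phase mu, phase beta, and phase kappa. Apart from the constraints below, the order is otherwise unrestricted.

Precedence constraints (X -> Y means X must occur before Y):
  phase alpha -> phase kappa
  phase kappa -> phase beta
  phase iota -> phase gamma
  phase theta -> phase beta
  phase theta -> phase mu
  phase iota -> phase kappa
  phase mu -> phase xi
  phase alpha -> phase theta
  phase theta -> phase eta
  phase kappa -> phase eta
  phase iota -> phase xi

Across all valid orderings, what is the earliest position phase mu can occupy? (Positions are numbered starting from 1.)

Every phase that must precede phase mu has to come before it. Tracing all chains that end at phase mu, those phases are: phase alpha, phase theta — 2 in total.
So at minimum 2 phases come before phase mu, putting phase mu no earlier than position 3. That position is achievable by scheduling exactly those predecessors first.

3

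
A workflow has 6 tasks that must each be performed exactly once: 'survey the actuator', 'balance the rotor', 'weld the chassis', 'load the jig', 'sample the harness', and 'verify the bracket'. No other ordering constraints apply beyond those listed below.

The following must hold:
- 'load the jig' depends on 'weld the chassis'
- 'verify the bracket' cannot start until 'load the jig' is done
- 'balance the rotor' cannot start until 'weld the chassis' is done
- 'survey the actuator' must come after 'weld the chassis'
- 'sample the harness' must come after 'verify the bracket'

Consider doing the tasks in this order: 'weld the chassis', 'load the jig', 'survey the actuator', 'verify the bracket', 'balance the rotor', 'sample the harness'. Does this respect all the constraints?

Every stated constraint is respected: 'weld the chassis' sits at position 1, ahead of 'balance the rotor' at position 5, and each of the other listed pairs likewise has the predecessor earlier in the sequence.

Yes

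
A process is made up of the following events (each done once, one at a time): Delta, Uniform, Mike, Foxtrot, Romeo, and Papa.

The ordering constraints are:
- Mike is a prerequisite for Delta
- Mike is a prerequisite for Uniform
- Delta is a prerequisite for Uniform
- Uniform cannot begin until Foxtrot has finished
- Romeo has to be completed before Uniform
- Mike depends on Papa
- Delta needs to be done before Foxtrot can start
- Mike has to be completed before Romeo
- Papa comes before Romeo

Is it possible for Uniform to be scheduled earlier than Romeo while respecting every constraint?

Following Romeo → Uniform, Romeo must precede Uniform in every valid ordering.
Hence Uniform can never be scheduled before Romeo.

No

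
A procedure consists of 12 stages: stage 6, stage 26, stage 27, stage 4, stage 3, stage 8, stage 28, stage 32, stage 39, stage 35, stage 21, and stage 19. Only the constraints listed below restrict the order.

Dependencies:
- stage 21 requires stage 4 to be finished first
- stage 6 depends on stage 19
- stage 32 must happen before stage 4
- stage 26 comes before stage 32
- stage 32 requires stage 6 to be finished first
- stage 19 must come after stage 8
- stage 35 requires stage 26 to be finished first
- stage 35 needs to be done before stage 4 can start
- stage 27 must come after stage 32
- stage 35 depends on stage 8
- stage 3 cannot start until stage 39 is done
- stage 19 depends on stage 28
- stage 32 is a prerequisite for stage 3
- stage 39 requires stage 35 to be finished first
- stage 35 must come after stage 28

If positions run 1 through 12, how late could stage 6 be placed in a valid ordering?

Every stage that must follow stage 6 has to come after it. Tracing all chains starting from stage 6, those stages are: stage 27, stage 4, stage 3, stage 32, stage 21 — 5 in total.
So at least 5 stages follow stage 6, putting stage 6 no later than position 7. That position is achievable by scheduling everything else first.

7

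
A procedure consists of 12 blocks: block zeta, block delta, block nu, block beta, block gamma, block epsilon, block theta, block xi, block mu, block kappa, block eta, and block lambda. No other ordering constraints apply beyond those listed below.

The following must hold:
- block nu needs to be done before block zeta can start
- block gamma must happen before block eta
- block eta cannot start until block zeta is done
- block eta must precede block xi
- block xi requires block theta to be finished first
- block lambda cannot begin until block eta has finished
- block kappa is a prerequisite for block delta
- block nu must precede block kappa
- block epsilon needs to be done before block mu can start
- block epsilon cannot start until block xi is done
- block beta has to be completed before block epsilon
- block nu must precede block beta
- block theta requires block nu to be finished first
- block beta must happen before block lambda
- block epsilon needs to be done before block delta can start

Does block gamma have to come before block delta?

Tracing the constraints gives a chain: block gamma → block eta → block xi → block epsilon → block delta.
So block gamma must precede block delta in any valid ordering.

Yes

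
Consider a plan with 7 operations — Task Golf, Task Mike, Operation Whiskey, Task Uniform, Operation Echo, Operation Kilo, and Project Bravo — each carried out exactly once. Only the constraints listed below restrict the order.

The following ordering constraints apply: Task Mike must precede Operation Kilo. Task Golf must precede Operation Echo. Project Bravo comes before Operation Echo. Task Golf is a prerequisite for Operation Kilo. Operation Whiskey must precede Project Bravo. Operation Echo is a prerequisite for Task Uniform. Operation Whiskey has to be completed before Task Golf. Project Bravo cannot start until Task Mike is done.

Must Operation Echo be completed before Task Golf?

No

There is a chain Task Golf → Operation Echo, which puts Task Golf before Operation Echo.
So Operation Echo never precedes Task Golf.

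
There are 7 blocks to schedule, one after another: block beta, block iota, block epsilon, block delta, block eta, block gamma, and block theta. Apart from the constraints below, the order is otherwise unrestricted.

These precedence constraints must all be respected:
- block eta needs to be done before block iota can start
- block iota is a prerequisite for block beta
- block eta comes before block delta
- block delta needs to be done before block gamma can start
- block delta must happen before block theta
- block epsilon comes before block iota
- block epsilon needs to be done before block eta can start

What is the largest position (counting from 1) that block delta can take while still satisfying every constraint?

The blocks that are forced after block delta, directly or by a chain of constraints, are block gamma, block theta. That's 2 blocks.
So at least 2 blocks follow block delta, putting block delta no later than position 5. That position is achievable by scheduling everything else first.

5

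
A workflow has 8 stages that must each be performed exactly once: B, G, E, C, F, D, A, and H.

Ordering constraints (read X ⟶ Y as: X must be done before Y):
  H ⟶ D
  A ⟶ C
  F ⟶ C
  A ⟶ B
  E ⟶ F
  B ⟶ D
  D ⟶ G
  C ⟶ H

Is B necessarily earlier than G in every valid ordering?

Chaining the stated constraints: B → D → G.
Hence B necessarily comes before G.

Yes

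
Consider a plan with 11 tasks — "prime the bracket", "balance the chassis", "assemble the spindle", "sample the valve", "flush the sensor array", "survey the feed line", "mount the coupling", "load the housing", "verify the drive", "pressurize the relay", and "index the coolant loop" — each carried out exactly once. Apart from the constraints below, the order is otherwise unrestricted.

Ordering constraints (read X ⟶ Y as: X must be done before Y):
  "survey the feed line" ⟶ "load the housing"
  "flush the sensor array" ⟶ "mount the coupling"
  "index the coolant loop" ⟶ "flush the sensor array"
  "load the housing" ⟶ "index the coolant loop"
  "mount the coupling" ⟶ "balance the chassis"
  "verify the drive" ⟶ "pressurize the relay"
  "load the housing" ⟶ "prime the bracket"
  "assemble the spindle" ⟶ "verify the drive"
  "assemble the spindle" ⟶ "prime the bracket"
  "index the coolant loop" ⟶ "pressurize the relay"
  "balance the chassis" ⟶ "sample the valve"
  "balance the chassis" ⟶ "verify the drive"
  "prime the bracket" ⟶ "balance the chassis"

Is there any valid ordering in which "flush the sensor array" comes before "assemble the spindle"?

Nothing in the constraints forces "assemble the spindle" before "flush the sensor array" — there is no chain from "assemble the spindle" to "flush the sensor array".
So a valid ordering placing "flush the sensor array" earlier than "assemble the spindle" exists.

Yes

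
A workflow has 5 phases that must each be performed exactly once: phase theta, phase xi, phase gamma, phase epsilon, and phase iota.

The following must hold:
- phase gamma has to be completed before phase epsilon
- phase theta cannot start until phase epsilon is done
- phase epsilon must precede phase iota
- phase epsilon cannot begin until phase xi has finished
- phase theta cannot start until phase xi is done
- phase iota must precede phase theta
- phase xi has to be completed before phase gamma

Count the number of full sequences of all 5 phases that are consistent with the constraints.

Phase xi is the only phase with nothing required before it, so every ordering starts there.
Continuing from there, at each step only one phase has all its prerequisites placed, so the ordering is fully determined — there is exactly 1.

1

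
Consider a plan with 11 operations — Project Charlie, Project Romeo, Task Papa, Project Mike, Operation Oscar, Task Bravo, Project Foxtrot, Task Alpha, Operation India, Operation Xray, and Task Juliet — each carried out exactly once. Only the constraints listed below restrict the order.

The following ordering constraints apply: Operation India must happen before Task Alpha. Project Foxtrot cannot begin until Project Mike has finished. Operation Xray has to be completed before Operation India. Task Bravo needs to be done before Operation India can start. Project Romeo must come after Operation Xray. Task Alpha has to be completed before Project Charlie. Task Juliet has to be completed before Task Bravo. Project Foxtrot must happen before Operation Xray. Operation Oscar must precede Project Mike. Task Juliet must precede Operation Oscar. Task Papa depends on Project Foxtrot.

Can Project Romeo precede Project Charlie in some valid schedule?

Nothing in the constraints forces Project Charlie before Project Romeo — there is no chain from Project Charlie to Project Romeo.
That means at least one valid schedule has Project Romeo before Project Charlie.

Yes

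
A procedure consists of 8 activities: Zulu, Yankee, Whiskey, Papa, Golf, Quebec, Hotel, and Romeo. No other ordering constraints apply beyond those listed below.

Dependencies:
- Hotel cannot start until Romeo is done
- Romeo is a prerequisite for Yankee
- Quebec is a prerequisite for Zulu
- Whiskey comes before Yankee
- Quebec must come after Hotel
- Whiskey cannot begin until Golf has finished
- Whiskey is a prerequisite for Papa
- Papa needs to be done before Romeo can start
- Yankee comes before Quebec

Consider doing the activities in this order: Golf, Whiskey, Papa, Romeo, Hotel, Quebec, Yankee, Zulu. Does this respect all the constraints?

No

Here Yankee comes after Quebec.
Since Yankee is required before Quebec, the ordering is invalid.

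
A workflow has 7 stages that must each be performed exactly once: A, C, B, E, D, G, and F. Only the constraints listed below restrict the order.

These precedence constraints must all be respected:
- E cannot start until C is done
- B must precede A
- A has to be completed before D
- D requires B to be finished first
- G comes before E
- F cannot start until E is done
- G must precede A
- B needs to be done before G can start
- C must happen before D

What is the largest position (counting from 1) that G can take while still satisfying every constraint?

Every stage that must follow G has to come after it. Tracing all chains starting from G, those stages are: A, E, D, F — 4 in total.
With 4 mandatory successors out of 7 stages total, the latest slot for G is 7−4 = 3, and it's reachable by doing all non-successors before G.

3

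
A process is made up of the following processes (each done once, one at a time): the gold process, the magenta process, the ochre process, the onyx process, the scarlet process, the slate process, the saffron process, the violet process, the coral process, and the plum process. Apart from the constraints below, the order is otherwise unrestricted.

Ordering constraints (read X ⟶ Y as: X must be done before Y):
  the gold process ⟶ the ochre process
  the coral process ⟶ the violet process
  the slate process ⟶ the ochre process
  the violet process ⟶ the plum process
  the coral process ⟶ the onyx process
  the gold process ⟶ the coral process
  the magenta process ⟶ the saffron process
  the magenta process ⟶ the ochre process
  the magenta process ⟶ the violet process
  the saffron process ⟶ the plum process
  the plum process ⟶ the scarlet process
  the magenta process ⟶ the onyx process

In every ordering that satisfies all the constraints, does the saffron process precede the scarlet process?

Yes

Chaining the stated constraints: the saffron process → the plum process → the scarlet process.
Hence the saffron process necessarily comes before the scarlet process.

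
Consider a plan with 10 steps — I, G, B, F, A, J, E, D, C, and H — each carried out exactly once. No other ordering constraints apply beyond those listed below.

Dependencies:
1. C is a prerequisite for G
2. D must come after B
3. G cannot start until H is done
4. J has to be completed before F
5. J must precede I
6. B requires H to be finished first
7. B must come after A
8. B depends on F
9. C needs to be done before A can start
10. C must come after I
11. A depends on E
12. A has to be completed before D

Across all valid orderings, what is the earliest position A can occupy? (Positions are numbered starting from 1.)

The steps that are forced before A, directly or transitively, are I, J, E, C. That's 4 steps.
So at minimum 4 steps come before A, putting A no earlier than position 5. That position is achievable by scheduling exactly those predecessors first.

5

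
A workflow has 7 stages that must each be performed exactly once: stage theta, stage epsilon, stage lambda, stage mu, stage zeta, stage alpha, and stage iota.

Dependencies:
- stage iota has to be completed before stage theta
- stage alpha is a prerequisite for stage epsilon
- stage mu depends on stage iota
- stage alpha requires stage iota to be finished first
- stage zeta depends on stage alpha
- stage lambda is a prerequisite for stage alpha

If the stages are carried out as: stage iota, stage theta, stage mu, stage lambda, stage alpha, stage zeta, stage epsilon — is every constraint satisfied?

Checking each listed constraint against this order: for instance, stage iota is in position 1 and stage alpha in position 5, so that constraint holds — and the remaining constraints check out the same way.

Yes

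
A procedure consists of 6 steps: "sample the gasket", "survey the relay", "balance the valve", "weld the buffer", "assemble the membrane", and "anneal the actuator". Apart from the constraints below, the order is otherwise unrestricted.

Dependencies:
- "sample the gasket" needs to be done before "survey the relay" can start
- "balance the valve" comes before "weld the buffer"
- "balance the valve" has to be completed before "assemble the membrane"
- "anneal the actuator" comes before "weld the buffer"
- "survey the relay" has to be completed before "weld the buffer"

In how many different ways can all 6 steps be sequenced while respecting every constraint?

The steps with no prerequisites are "sample the gasket", "balance the valve", "anneal the actuator"; any of them can be placed first.
Counting all ways to extend the partial order to a total order gives 42.

42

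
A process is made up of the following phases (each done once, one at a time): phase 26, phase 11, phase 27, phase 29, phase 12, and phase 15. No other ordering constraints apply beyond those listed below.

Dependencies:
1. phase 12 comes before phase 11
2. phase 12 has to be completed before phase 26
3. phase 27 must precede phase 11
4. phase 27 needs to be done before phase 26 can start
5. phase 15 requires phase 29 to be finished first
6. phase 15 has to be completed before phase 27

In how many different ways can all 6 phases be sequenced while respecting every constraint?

8

The phases with no prerequisites are phase 29, phase 12; any of them can be placed first.
Counting all ways to extend the partial order to a total order gives 8.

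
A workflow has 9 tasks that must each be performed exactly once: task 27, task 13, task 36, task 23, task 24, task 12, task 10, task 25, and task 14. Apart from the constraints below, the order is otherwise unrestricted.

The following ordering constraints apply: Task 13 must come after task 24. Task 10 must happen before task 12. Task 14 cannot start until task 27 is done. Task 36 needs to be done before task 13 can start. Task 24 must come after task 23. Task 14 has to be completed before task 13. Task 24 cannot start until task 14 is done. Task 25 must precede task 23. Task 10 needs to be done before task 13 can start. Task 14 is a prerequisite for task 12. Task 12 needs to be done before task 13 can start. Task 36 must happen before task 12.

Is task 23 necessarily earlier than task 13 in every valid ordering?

Yes

Tracing the constraints gives a chain: task 23 → task 24 → task 13.
Hence task 23 necessarily comes before task 13.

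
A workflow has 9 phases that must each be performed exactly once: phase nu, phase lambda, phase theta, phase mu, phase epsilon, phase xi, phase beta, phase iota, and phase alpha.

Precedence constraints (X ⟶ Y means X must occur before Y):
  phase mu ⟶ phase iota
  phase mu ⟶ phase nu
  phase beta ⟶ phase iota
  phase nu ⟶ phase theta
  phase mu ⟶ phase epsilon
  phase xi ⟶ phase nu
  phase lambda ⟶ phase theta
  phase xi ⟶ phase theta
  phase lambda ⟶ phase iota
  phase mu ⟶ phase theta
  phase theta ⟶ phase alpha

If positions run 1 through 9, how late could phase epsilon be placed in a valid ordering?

9

No constraint forces any phase after phase epsilon, so it can be placed last, in position 9.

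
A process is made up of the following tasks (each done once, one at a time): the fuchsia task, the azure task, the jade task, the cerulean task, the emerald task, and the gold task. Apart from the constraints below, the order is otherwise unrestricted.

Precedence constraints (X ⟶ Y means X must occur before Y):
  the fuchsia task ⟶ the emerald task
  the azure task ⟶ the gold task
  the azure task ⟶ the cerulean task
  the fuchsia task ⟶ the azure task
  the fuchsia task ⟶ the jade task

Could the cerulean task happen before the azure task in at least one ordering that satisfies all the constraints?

The constraints give a chain the azure task → the cerulean task, which forces the azure task before the cerulean task.
Hence the cerulean task can never be scheduled before the azure task.

No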